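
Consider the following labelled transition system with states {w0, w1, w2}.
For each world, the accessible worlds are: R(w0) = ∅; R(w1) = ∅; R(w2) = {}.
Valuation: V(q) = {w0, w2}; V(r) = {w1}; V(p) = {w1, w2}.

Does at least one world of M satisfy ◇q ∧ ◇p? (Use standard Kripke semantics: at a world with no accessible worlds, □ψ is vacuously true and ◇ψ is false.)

Recall that ◇ψ holds at a world iff ψ holds at some accessible world.
Let φ = ◇q ∧ ◇p. Evaluate φ at each world:
  w0 (successors ∅): φ is false.
  w1 (successors ∅): φ is false.
  w2 (successors ∅): φ is false.
For instance, at w2:
  At w2: ◇q is false, ◇p is false, so ◇q ∧ ◇p is false.
    At w2: no accessible worlds, so ◇q is false.
    At w2: no accessible worlds, so ◇p is false.

No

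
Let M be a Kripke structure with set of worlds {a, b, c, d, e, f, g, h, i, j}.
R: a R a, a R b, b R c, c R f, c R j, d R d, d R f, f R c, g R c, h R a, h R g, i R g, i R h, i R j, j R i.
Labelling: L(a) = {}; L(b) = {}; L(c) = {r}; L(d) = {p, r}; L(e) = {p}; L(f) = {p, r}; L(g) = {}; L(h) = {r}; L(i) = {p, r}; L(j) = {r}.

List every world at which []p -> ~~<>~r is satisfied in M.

a, b, c, f, g, h, i

Let φ = []p -> ~~<>~r. Evaluate φ at each world:
  a (successors {a, b}): φ is true.
  b (successors {c}): φ is true.
  c (successors {f, j}): φ is true.
  d (successors {d, f}): φ is false.
  e (successors ∅): φ is false.
  f (successors {c}): φ is true.
  g (successors {c}): φ is true.
  h (successors {a, g}): φ is true.
  i (successors {g, h, j}): φ is true.
  j (successors {i}): φ is false.
For instance, at c:
  At c: []p is false, ~~<>~r is false, so []p -> ~~<>~r is true.
    At c: []p requires p at every successor {f, j}.
      p fails at j, so []p is false at c.
    At c: ~<>~r is true, so ~~<>~r is false.
      At c: <>~r is false, so ~<>~r is true.
Satisfying worlds: {a, b, c, f, g, h, i}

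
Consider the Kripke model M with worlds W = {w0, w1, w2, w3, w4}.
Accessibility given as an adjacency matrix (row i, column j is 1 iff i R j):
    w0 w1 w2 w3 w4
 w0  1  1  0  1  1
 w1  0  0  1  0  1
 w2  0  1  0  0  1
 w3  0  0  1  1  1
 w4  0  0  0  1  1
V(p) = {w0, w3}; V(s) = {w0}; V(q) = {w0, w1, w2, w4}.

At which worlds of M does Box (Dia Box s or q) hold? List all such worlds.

Let φ = Box (Dia Box s or q). Evaluate φ at each world:
  w0 (successors {w0, w1, w3, w4}): φ is false.
  w1 (successors {w2, w4}): φ is true.
  w2 (successors {w1, w4}): φ is true.
  w3 (successors {w2, w3, w4}): φ is false.
  w4 (successors {w3, w4}): φ is false.
For instance, at w0:
  At w0: Box (Dia Box s or q) requires Dia Box s or q at every successor {w0, w1, w3, w4}.
    Dia Box s or q fails at w3, so Box (Dia Box s or q) is false at w0.
      At w3: Dia Box s is false, q is false, so Dia Box s or q is false.
Satisfying worlds: {w1, w2}

w1, w2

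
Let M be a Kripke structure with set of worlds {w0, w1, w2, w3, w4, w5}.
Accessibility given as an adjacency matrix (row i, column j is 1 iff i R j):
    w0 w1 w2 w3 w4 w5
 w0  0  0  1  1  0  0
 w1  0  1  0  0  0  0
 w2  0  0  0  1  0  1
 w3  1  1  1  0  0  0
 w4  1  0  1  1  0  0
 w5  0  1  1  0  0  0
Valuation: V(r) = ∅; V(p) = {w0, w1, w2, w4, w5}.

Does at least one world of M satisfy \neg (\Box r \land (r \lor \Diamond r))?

Yes

Let φ = \neg (\Box r \land (r \lor \Diamond r)). Evaluate φ at each world:
  w0 (successors {w2, w3}): φ is true.
  w1 (successors {w1}): φ is true.
  w2 (successors {w3, w5}): φ is true.
  w3 (successors {w0, w1, w2}): φ is true.
  w4 (successors {w0, w2, w3}): φ is true.
  w5 (successors {w1, w2}): φ is true.
Detail at w0 (witness):
  At w0: \Box r \land (r \lor \Diamond r) is false, so \neg (\Box r \land (r \lor \Diamond r)) is true.
    At w0: \Box r is false, r \lor \Diamond r is false, so \Box r \land (r \lor \Diamond r) is false.
      At w0: \Box r requires r at every successor {w2, w3}.
        r fails at w2, so \Box r is false at w0.
      At w0: r is false, \Diamond r is false, so r \lor \Diamond r is false.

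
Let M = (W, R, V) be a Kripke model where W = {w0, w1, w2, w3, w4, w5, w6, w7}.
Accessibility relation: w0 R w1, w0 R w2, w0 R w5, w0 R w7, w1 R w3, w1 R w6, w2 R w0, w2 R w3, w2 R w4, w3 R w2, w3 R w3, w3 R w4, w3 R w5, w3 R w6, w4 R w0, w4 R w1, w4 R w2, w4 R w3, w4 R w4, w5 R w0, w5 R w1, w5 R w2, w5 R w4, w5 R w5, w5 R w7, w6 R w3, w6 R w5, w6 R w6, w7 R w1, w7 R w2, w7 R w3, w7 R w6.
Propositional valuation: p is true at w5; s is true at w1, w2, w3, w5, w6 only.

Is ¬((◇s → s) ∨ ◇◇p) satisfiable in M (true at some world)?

Recall that ◇ψ holds at a world iff ψ holds at some accessible world.
Let φ = ¬((◇s → s) ∨ ◇◇p). Evaluate φ at each world:
  w0 (successors {w1, w2, w5, w7}): φ is false.
  w1 (successors {w3, w6}): φ is false.
  w2 (successors {w0, w3, w4}): φ is false.
  w3 (successors {w2, w3, w4, w5, w6}): φ is false.
  w4 (successors {w0, w1, w2, w3, w4}): φ is false.
  w5 (successors {w0, w1, w2, w4, w5, w7}): φ is false.
  w6 (successors {w3, w5, w6}): φ is false.
  w7 (successors {w1, w2, w3, w6}): φ is false.
For instance, at w6:
  At w6: (◇s → s) ∨ ◇◇p is true, so ¬((◇s → s) ∨ ◇◇p) is false.
    At w6: ◇s → s is true, ◇◇p is true, so (◇s → s) ∨ ◇◇p is true.
      At w6: ◇s is true, s is true, so ◇s → s is true.
      At w6: ◇◇p requires ◇p at some successor in {w3, w5, w6}.
        ◇p holds at w3, so ◇◇p is true at w6.

No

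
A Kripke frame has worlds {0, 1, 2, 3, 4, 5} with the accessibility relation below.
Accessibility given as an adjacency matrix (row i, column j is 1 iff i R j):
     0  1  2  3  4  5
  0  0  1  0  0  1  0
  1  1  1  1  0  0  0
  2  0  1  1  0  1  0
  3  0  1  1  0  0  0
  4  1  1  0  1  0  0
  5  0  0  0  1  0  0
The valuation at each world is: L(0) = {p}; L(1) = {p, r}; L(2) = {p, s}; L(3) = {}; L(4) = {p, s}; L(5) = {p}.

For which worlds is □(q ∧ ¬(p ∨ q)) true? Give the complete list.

Let φ = □(q ∧ ¬(p ∨ q)). Evaluate φ at each world:
  0 (successors {1, 4}): φ is false.
  1 (successors {0, 1, 2}): φ is false.
  2 (successors {1, 2, 4}): φ is false.
  3 (successors {1, 2}): φ is false.
  4 (successors {0, 1, 3}): φ is false.
  5 (successors {3}): φ is false.
For instance, at 5:
  At 5: □(q ∧ ¬(p ∨ q)) requires q ∧ ¬(p ∨ q) at every successor {3}.
    q ∧ ¬(p ∨ q) fails at 3, so □(q ∧ ¬(p ∨ q)) is false at 5.
Satisfying worlds: none.

none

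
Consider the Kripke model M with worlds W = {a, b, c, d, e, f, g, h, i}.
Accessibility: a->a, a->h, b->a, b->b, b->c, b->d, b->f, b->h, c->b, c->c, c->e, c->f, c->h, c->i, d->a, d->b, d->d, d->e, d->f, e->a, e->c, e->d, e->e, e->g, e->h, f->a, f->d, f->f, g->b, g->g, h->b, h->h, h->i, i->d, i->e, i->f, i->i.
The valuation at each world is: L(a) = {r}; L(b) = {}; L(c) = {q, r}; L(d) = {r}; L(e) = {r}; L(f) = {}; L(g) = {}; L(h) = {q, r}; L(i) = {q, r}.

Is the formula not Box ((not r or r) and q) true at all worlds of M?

Yes

Let φ = not Box ((not r or r) and q). Evaluate φ at each world:
  a (successors {a, h}): φ is true.
  b (successors {a, b, c, d, f, h}): φ is true.
  c (successors {b, c, e, f, h, i}): φ is true.
  d (successors {a, b, d, e, f}): φ is true.
  e (successors {a, c, d, e, g, h}): φ is true.
  f (successors {a, d, f}): φ is true.
  g (successors {b, g}): φ is true.
  h (successors {b, h, i}): φ is true.
  i (successors {d, e, f, i}): φ is true.
For instance, at a:
  At a: Box ((not r or r) and q) is false, so not Box ((not r or r) and q) is true.
    At a: Box ((not r or r) and q) requires (not r or r) and q at every successor {a, h}.
      (not r or r) and q fails at a, so Box ((not r or r) and q) is false at a.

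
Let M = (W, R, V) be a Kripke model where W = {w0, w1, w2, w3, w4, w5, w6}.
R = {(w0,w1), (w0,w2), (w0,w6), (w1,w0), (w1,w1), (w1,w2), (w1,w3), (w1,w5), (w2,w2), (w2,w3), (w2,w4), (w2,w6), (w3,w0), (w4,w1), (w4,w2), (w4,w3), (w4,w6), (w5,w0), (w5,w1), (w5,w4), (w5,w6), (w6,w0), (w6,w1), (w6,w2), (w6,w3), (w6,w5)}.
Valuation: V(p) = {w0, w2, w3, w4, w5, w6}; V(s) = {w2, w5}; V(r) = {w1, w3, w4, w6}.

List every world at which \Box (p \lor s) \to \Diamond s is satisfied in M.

w0, w1, w2, w4, w5, w6

Let φ = \Box (p \lor s) \to \Diamond s. Evaluate φ at each world:
  w0 (successors {w1, w2, w6}): φ is true.
  w1 (successors {w0, w1, w2, w3, w5}): φ is true.
  w2 (successors {w2, w3, w4, w6}): φ is true.
  w3 (successors {w0}): φ is false.
  w4 (successors {w1, w2, w3, w6}): φ is true.
  w5 (successors {w0, w1, w4, w6}): φ is true.
  w6 (successors {w0, w1, w2, w3, w5}): φ is true.
For instance, at w3:
  At w3: \Box (p \lor s) is true, \Diamond s is false, so \Box (p \lor s) \to \Diamond s is false.
    At w3: \Box (p \lor s) requires p \lor s at every successor {w0}.
      At w0: p \lor s is true.
    So \Box (p \lor s) is true at w3.
    At w3: \Diamond s requires s at some successor in {w0}.
      At w0: s is false.
    So \Diamond s is false at w3.
Satisfying worlds: {w0, w1, w2, w4, w5, w6}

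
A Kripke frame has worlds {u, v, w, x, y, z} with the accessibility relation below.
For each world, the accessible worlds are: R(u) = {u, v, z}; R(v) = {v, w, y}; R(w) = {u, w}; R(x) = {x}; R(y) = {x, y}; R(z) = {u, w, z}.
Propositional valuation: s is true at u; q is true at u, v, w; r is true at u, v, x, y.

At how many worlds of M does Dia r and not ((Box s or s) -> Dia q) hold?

Let φ = Dia r and not ((Box s or s) -> Dia q). Evaluate φ at each world:
  u (successors {u, v, z}): φ is false.
  v (successors {v, w, y}): φ is false.
  w (successors {u, w}): φ is false.
  x (successors {x}): φ is false.
  y (successors {x, y}): φ is false.
  z (successors {u, w, z}): φ is false.
For instance, at z:
  At z: Dia r is true, not ((Box s or s) -> Dia q) is false, so Dia r and not ((Box s or s) -> Dia q) is false.
    At z: Dia r requires r at some successor in {u, w, z}.
      r holds at u, so Dia r is true at z.
    At z: (Box s or s) -> Dia q is true, so not ((Box s or s) -> Dia q) is false.
      At z: Box s or s is false, Dia q is true, so (Box s or s) -> Dia q is true.
Satisfying worlds: none.

0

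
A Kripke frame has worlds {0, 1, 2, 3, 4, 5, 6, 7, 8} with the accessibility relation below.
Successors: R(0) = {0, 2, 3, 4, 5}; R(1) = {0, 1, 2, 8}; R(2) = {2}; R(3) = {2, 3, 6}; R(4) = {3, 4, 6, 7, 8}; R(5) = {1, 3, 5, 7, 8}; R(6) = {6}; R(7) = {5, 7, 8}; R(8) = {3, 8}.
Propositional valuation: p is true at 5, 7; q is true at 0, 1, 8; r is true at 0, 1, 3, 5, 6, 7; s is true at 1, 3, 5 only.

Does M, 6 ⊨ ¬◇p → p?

At 6: ¬◇p is true, p is false, so ¬◇p → p is false.
  At 6: ◇p is false, so ¬◇p is true.
    At 6: ◇p requires p at some successor in {6}.
      At 6: p is false.
    So ◇p is false at 6.

No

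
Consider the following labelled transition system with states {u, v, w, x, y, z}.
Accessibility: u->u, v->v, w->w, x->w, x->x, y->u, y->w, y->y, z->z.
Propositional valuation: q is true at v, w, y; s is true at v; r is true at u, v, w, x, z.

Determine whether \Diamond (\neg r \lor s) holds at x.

No

At x: \Diamond (\neg r \lor s) requires \neg r \lor s at some successor in {w, x}.
  At w: \neg r \lor s is false.
  At x: \neg r \lor s is false.
So \Diamond (\neg r \lor s) is false at x.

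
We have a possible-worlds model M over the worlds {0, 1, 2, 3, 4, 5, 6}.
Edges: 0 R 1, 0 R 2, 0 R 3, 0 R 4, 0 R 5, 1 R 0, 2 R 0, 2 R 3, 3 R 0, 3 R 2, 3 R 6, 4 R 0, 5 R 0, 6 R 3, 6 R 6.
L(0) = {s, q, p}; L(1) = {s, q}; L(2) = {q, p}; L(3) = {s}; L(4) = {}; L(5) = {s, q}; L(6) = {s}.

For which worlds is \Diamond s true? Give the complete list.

Recall that \Diamond ψ holds at a world iff ψ holds at some accessible world.
Let φ = \Diamond s. Evaluate φ at each world:
  0 (successors {1, 2, 3, 4, 5}): φ is true.
  1 (successors {0}): φ is true.
  2 (successors {0, 3}): φ is true.
  3 (successors {0, 2, 6}): φ is true.
  4 (successors {0}): φ is true.
  5 (successors {0}): φ is true.
  6 (successors {3, 6}): φ is true.
For instance, at 0:
  At 0: \Diamond s requires s at some successor in {1, 2, 3, 4, 5}.
    s holds at 1, so \Diamond s is true at 0.
Satisfying worlds: {0, 1, 2, 3, 4, 5, 6}

0, 1, 2, 3, 4, 5, 6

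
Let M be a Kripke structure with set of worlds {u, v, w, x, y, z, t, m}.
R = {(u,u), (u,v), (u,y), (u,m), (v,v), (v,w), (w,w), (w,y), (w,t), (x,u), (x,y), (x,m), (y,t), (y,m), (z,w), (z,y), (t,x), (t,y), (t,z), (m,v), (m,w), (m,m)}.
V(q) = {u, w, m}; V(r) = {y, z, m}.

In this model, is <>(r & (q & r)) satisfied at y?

At y: <>(r & (q & r)) requires r & (q & r) at some successor in {t, m}.
  r & (q & r) holds at m, so <>(r & (q & r)) is true at y.

Yes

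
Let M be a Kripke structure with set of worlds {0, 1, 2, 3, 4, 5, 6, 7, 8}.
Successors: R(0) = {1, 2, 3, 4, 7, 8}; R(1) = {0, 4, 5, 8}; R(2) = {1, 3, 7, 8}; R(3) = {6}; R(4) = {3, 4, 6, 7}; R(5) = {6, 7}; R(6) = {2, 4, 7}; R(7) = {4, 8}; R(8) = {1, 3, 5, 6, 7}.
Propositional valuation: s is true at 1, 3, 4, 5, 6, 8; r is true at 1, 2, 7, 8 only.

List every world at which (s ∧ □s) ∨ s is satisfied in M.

1, 3, 4, 5, 6, 8

Let φ = (s ∧ □s) ∨ s. Evaluate φ at each world:
  0 (successors {1, 2, 3, 4, 7, 8}): φ is false.
  1 (successors {0, 4, 5, 8}): φ is true.
  2 (successors {1, 3, 7, 8}): φ is false.
  3 (successors {6}): φ is true.
  4 (successors {3, 4, 6, 7}): φ is true.
  5 (successors {6, 7}): φ is true.
  6 (successors {2, 4, 7}): φ is true.
  7 (successors {4, 8}): φ is false.
  8 (successors {1, 3, 5, 6, 7}): φ is true.
For instance, at 1:
  At 1: s ∧ □s is false, s is true, so (s ∧ □s) ∨ s is true.
    At 1: s is true, □s is false, so s ∧ □s is false.
      At 1: □s requires s at every successor {0, 4, 5, 8}.
        s fails at 0, so □s is false at 1.
Satisfying worlds: {1, 3, 4, 5, 6, 8}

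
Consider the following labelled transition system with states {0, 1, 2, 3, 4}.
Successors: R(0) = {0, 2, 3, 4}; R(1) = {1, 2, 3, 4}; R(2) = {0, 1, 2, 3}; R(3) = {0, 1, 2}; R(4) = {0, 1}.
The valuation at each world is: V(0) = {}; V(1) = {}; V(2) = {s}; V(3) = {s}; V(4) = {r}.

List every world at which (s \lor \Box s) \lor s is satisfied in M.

2, 3

Let φ = (s \lor \Box s) \lor s. Evaluate φ at each world:
  0 (successors {0, 2, 3, 4}): φ is false.
  1 (successors {1, 2, 3, 4}): φ is false.
  2 (successors {0, 1, 2, 3}): φ is true.
  3 (successors {0, 1, 2}): φ is true.
  4 (successors {0, 1}): φ is false.
For instance, at 0:
  At 0: s \lor \Box s is false, s is false, so (s \lor \Box s) \lor s is false.
    At 0: s is false, \Box s is false, so s \lor \Box s is false.
      At 0: \Box s requires s at every successor {0, 2, 3, 4}.
        s fails at 0, so \Box s is false at 0.
Satisfying worlds: {2, 3}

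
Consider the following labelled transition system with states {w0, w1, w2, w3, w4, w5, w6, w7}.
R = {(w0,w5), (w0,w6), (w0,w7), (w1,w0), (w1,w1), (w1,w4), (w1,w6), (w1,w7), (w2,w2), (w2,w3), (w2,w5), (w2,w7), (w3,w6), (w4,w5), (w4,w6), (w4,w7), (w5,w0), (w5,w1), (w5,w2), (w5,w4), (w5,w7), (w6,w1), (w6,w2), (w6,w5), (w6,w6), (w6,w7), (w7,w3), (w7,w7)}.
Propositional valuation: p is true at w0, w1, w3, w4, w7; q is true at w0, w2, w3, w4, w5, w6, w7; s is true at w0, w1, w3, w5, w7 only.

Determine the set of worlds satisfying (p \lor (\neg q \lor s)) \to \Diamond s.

w0, w1, w2, w4, w5, w6, w7

Let φ = (p \lor (\neg q \lor s)) \to \Diamond s. Evaluate φ at each world:
  w0 (successors {w5, w6, w7}): φ is true.
  w1 (successors {w0, w1, w4, w6, w7}): φ is true.
  w2 (successors {w2, w3, w5, w7}): φ is true.
  w3 (successors {w6}): φ is false.
  w4 (successors {w5, w6, w7}): φ is true.
  w5 (successors {w0, w1, w2, w4, w7}): φ is true.
  w6 (successors {w1, w2, w5, w6, w7}): φ is true.
  w7 (successors {w3, w7}): φ is true.
For instance, at w6:
  At w6: p \lor (\neg q \lor s) is false, \Diamond s is true, so (p \lor (\neg q \lor s)) \to \Diamond s is true.
    At w6: \Diamond s requires s at some successor in {w1, w2, w5, w6, w7}.
      s holds at w1, so \Diamond s is true at w6.
Satisfying worlds: {w0, w1, w2, w4, w5, w6, w7}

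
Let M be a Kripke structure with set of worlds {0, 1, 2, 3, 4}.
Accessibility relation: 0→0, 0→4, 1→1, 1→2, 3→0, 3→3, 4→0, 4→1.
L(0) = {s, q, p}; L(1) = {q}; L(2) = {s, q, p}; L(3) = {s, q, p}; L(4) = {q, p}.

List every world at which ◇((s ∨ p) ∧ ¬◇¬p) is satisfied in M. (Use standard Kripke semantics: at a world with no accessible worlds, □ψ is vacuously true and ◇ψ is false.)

Let φ = ◇((s ∨ p) ∧ ¬◇¬p). Evaluate φ at each world:
  0 (successors {0, 4}): φ is true.
  1 (successors {1, 2}): φ is true.
  2 (successors ∅): φ is false.
  3 (successors {0, 3}): φ is true.
  4 (successors {0, 1}): φ is true.
For instance, at 3:
  At 3: ◇((s ∨ p) ∧ ¬◇¬p) requires (s ∨ p) ∧ ¬◇¬p at some successor in {0, 3}.
    (s ∨ p) ∧ ¬◇¬p holds at 0, so ◇((s ∨ p) ∧ ¬◇¬p) is true at 3.
      At 0: s ∨ p is true, ¬◇¬p is true, so (s ∨ p) ∧ ¬◇¬p is true.
Satisfying worlds: {0, 1, 3, 4}

0, 1, 3, 4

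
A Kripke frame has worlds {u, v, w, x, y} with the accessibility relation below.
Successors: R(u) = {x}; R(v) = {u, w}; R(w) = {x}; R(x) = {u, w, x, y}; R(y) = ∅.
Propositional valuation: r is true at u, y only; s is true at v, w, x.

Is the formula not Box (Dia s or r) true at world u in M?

No

At u: Box (Dia s or r) is true, so not Box (Dia s or r) is false.
  At u: Box (Dia s or r) requires Dia s or r at every successor {x}.
      At x: Dia s is true, r is false, so Dia s or r is true.
  So Box (Dia s or r) is true at u.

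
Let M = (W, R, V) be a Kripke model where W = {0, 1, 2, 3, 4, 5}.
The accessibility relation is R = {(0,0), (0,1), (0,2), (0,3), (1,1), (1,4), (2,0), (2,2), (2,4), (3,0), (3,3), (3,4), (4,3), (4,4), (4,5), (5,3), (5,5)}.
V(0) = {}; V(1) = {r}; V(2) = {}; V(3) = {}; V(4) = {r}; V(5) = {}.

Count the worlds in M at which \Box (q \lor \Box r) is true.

0

Let φ = \Box (q \lor \Box r). Evaluate φ at each world:
  0 (successors {0, 1, 2, 3}): φ is false.
  1 (successors {1, 4}): φ is false.
  2 (successors {0, 2, 4}): φ is false.
  3 (successors {0, 3, 4}): φ is false.
  4 (successors {3, 4, 5}): φ is false.
  5 (successors {3, 5}): φ is false.
For instance, at 0:
  At 0: \Box (q \lor \Box r) requires q \lor \Box r at every successor {0, 1, 2, 3}.
    q \lor \Box r fails at 0, so \Box (q \lor \Box r) is false at 0.
      At 0: q is false, \Box r is false, so q \lor \Box r is false.
Satisfying worlds: none.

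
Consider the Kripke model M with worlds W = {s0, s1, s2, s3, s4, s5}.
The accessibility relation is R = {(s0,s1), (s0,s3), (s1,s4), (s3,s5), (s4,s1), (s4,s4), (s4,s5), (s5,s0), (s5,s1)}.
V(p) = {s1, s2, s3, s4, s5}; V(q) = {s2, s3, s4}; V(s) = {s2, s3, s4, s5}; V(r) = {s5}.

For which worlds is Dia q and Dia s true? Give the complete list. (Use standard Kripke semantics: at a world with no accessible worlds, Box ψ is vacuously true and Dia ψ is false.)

s0, s1, s4

Let φ = Dia q and Dia s. Evaluate φ at each world:
  s0 (successors {s1, s3}): φ is true.
  s1 (successors {s4}): φ is true.
  s2 (successors ∅): φ is false.
  s3 (successors {s5}): φ is false.
  s4 (successors {s1, s4, s5}): φ is true.
  s5 (successors {s0, s1}): φ is false.
For instance, at s4:
  At s4: Dia q is true, Dia s is true, so Dia q and Dia s is true.
    At s4: Dia q requires q at some successor in {s1, s4, s5}.
      q holds at s4, so Dia q is true at s4.
    At s4: Dia s requires s at some successor in {s1, s4, s5}.
      s holds at s4, so Dia s is true at s4.
Satisfying worlds: {s0, s1, s4}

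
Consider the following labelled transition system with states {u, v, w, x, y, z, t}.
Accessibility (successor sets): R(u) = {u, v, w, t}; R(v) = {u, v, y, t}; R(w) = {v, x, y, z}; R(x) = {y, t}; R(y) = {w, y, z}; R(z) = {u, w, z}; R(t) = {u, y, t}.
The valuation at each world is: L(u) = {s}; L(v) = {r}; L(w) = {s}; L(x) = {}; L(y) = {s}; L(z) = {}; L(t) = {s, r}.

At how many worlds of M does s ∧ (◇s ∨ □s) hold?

Let φ = s ∧ (◇s ∨ □s). Evaluate φ at each world:
  u (successors {u, v, w, t}): φ is true.
  v (successors {u, v, y, t}): φ is false.
  w (successors {v, x, y, z}): φ is true.
  x (successors {y, t}): φ is false.
  y (successors {w, y, z}): φ is true.
  z (successors {u, w, z}): φ is false.
  t (successors {u, y, t}): φ is true.
For instance, at y:
  At y: s is true, ◇s ∨ □s is true, so s ∧ (◇s ∨ □s) is true.
    At y: ◇s is true, □s is false, so ◇s ∨ □s is true.
      At y: ◇s requires s at some successor in {w, y, z}.
        s holds at w, so ◇s is true at y.
      At y: □s requires s at every successor {w, y, z}.
        s fails at z, so □s is false at y.
Satisfying worlds: {u, w, y, t}

4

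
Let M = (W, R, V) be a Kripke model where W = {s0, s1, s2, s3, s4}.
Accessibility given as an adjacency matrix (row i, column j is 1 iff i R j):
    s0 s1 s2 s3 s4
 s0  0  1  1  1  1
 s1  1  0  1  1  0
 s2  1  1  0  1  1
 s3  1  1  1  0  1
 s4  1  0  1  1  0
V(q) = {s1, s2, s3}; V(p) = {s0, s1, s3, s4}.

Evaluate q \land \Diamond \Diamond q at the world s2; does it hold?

At s2: q is true, \Diamond \Diamond q is true, so q \land \Diamond \Diamond q is true.
  At s2: \Diamond \Diamond q requires \Diamond q at some successor in {s0, s1, s3, s4}.
    \Diamond q holds at s0, so \Diamond \Diamond q is true at s2.
      At s0: \Diamond q requires q at some successor in {s1, s2, s3, s4}.
        q holds at s1, so \Diamond q is true at s0.

Yes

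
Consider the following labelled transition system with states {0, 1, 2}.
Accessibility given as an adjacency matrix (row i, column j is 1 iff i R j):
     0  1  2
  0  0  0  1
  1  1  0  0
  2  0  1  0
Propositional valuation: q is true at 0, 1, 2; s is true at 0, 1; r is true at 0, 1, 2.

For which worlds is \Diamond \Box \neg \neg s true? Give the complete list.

Recall that \Box ψ holds at a world iff ψ holds at every accessible world, and \Diamond ψ holds iff ψ holds at some accessible world.
Let φ = \Diamond \Box \neg \neg s. Evaluate φ at each world:
  0 (successors {2}): φ is true.
  1 (successors {0}): φ is false.
  2 (successors {1}): φ is true.
For instance, at 1:
  At 1: \Diamond \Box \neg \neg s requires \Box \neg \neg s at some successor in {0}.
    At 0: \Box \neg \neg s is false.
  So \Diamond \Box \neg \neg s is false at 1.
Satisfying worlds: {0, 2}

0, 2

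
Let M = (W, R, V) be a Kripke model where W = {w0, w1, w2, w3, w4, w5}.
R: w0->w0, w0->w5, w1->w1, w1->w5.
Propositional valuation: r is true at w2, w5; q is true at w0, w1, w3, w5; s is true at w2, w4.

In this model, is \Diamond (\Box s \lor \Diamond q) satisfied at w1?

At w1: \Diamond (\Box s \lor \Diamond q) requires \Box s \lor \Diamond q at some successor in {w1, w5}.
  \Box s \lor \Diamond q holds at w1, so \Diamond (\Box s \lor \Diamond q) is true at w1.
    At w1: \Box s is false, \Diamond q is true, so \Box s \lor \Diamond q is true.
      At w1: \Box s requires s at every successor {w1, w5}.
        s fails at w1, so \Box s is false at w1.
      At w1: \Diamond q requires q at some successor in {w1, w5}.
        q holds at w1, so \Diamond q is true at w1.

Yes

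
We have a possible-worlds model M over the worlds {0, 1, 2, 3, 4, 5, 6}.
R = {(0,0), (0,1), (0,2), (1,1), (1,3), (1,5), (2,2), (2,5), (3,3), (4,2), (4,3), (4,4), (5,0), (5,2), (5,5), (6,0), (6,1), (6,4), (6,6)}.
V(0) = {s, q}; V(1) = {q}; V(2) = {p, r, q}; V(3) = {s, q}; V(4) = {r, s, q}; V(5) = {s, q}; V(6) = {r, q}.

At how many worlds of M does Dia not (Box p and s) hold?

Let φ = Dia not (Box p and s). Evaluate φ at each world:
  0 (successors {0, 1, 2}): φ is true.
  1 (successors {1, 3, 5}): φ is true.
  2 (successors {2, 5}): φ is true.
  3 (successors {3}): φ is true.
  4 (successors {2, 3, 4}): φ is true.
  5 (successors {0, 2, 5}): φ is true.
  6 (successors {0, 1, 4, 6}): φ is true.
For instance, at 3:
  At 3: Dia not (Box p and s) requires not (Box p and s) at some successor in {3}.
    not (Box p and s) holds at 3, so Dia not (Box p and s) is true at 3.
      At 3: Box p and s is false, so not (Box p and s) is true.
Satisfying worlds: {0, 1, 2, 3, 4, 5, 6}

7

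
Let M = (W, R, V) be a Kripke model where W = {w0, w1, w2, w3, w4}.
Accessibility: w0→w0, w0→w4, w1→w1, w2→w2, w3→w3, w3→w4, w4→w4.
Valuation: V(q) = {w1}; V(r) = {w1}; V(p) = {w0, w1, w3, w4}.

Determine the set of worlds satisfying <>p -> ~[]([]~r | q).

w2

Let φ = <>p -> ~[]([]~r | q). Evaluate φ at each world:
  w0 (successors {w0, w4}): φ is false.
  w1 (successors {w1}): φ is false.
  w2 (successors {w2}): φ is true.
  w3 (successors {w3, w4}): φ is false.
  w4 (successors {w4}): φ is false.
For instance, at w0:
  At w0: <>p is true, ~[]([]~r | q) is false, so <>p -> ~[]([]~r | q) is false.
    At w0: <>p requires p at some successor in {w0, w4}.
      p holds at w0, so <>p is true at w0.
    At w0: []([]~r | q) is true, so ~[]([]~r | q) is false.
      At w0: []([]~r | q) requires []~r | q at every successor {w0, w4}.
        At w0: []~r | q is true.
        At w4: []~r | q is true.
      So []([]~r | q) is true at w0.
Satisfying worlds: {w2}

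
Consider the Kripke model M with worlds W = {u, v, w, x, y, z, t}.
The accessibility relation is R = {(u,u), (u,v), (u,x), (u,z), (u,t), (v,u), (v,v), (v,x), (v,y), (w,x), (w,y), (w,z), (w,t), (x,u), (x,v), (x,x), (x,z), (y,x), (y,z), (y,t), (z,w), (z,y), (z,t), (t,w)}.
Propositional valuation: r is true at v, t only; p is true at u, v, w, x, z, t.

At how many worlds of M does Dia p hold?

Recall that Dia ψ holds at a world iff ψ holds at some accessible world.
Let φ = Dia p. Evaluate φ at each world:
  u (successors {u, v, x, z, t}): φ is true.
  v (successors {u, v, x, y}): φ is true.
  w (successors {x, y, z, t}): φ is true.
  x (successors {u, v, x, z}): φ is true.
  y (successors {x, z, t}): φ is true.
  z (successors {w, y, t}): φ is true.
  t (successors {w}): φ is true.
For instance, at u:
  At u: Dia p requires p at some successor in {u, v, x, z, t}.
    p holds at u, so Dia p is true at u.
Satisfying worlds: {u, v, w, x, y, z, t}

7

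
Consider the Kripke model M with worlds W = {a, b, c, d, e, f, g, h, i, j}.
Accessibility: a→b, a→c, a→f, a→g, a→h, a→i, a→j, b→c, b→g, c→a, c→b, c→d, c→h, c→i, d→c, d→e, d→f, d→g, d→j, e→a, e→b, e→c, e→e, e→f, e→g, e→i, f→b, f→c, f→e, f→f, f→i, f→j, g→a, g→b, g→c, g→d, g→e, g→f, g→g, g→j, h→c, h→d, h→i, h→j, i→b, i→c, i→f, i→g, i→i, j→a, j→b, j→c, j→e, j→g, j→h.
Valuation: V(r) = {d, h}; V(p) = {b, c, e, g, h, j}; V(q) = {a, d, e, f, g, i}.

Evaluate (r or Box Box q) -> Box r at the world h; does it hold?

No

Recall that Box ψ holds at a world iff ψ holds at every accessible world, and Dia ψ holds iff ψ holds at some accessible world.
At h: r or Box Box q is true, Box r is false, so (r or Box Box q) -> Box r is false.
  At h: r is true, Box Box q is false, so r or Box Box q is true.
    At h: Box Box q requires Box q at every successor {c, d, i, j}.
      Box q fails at c, so Box Box q is false at h.
  At h: Box r requires r at every successor {c, d, i, j}.
    r fails at c, so Box r is false at h.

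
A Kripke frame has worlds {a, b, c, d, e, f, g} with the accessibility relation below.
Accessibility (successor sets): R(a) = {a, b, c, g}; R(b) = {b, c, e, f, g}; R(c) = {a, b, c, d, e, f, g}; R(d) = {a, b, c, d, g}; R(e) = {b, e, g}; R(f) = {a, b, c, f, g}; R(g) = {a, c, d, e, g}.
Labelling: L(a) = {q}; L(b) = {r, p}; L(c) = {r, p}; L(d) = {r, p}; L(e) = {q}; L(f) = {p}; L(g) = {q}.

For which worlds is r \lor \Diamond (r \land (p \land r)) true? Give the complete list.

a, b, c, d, e, f, g

Let φ = r \lor \Diamond (r \land (p \land r)). Evaluate φ at each world:
  a (successors {a, b, c, g}): φ is true.
  b (successors {b, c, e, f, g}): φ is true.
  c (successors {a, b, c, d, e, f, g}): φ is true.
  d (successors {a, b, c, d, g}): φ is true.
  e (successors {b, e, g}): φ is true.
  f (successors {a, b, c, f, g}): φ is true.
  g (successors {a, c, d, e, g}): φ is true.
For instance, at c:
  At c: r is true, \Diamond (r \land (p \land r)) is true, so r \lor \Diamond (r \land (p \land r)) is true.
    At c: \Diamond (r \land (p \land r)) requires r \land (p \land r) at some successor in {a, b, c, d, e, f, g}.
      r \land (p \land r) holds at b, so \Diamond (r \land (p \land r)) is true at c.
Satisfying worlds: {a, b, c, d, e, f, g}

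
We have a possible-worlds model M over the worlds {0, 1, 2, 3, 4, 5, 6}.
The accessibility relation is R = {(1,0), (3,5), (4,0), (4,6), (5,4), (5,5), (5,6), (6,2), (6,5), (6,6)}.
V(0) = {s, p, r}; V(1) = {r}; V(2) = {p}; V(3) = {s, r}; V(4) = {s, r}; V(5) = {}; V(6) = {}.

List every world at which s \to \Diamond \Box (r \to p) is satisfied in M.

Let φ = s \to \Diamond \Box (r \to p). Evaluate φ at each world:
  0 (successors ∅): φ is false.
  1 (successors {0}): φ is true.
  2 (successors ∅): φ is true.
  3 (successors {5}): φ is false.
  4 (successors {0, 6}): φ is true.
  5 (successors {4, 5, 6}): φ is true.
  6 (successors {2, 5, 6}): φ is true.
For instance, at 5:
  At 5: s is false, \Diamond \Box (r \to p) is true, so s \to \Diamond \Box (r \to p) is true.
    At 5: \Diamond \Box (r \to p) requires \Box (r \to p) at some successor in {4, 5, 6}.
      \Box (r \to p) holds at 4, so \Diamond \Box (r \to p) is true at 5.
Satisfying worlds: {1, 2, 4, 5, 6}

1, 2, 4, 5, 6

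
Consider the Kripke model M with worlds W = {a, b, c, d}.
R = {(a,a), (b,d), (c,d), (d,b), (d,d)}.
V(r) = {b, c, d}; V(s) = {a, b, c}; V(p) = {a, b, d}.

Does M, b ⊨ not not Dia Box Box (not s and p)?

At b: not Dia Box Box (not s and p) is true, so not not Dia Box Box (not s and p) is false.
  At b: Dia Box Box (not s and p) is false, so not Dia Box Box (not s and p) is true.
    At b: Dia Box Box (not s and p) requires Box Box (not s and p) at some successor in {d}.
      At d: Box Box (not s and p) is false.
    So Dia Box Box (not s and p) is false at b.

No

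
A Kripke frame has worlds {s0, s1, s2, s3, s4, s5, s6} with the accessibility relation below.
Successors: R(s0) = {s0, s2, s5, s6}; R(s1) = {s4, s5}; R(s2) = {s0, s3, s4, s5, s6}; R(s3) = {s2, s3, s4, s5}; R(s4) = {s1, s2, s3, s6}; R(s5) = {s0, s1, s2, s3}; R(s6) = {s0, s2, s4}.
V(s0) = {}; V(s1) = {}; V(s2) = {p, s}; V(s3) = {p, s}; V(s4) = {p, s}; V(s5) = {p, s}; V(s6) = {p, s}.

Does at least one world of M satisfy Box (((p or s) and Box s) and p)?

Let φ = Box (((p or s) and Box s) and p). Evaluate φ at each world:
  s0 (successors {s0, s2, s5, s6}): φ is false.
  s1 (successors {s4, s5}): φ is false.
  s2 (successors {s0, s3, s4, s5, s6}): φ is false.
  s3 (successors {s2, s3, s4, s5}): φ is false.
  s4 (successors {s1, s2, s3, s6}): φ is false.
  s5 (successors {s0, s1, s2, s3}): φ is false.
  s6 (successors {s0, s2, s4}): φ is false.
For instance, at s3:
  At s3: Box (((p or s) and Box s) and p) requires ((p or s) and Box s) and p at every successor {s2, s3, s4, s5}.
    ((p or s) and Box s) and p fails at s2, so Box (((p or s) and Box s) and p) is false at s3.
      At s2: (p or s) and Box s is false, p is true, so ((p or s) and Box s) and p is false.

No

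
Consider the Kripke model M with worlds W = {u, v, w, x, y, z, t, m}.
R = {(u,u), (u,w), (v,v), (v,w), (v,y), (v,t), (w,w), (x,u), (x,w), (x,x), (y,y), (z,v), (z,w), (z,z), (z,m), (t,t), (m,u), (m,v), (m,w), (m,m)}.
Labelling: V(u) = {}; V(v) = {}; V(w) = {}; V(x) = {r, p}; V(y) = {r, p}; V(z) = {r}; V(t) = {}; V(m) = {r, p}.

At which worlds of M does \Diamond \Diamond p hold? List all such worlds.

v, x, y, z, m

Recall that \Diamond ψ holds at a world iff ψ holds at some accessible world.
Let φ = \Diamond \Diamond p. Evaluate φ at each world:
  u (successors {u, w}): φ is false.
  v (successors {v, w, y, t}): φ is true.
  w (successors {w}): φ is false.
  x (successors {u, w, x}): φ is true.
  y (successors {y}): φ is true.
  z (successors {v, w, z, m}): φ is true.
  t (successors {t}): φ is false.
  m (successors {u, v, w, m}): φ is true.
For instance, at z:
  At z: \Diamond \Diamond p requires \Diamond p at some successor in {v, w, z, m}.
    \Diamond p holds at v, so \Diamond \Diamond p is true at z.
      At v: \Diamond p requires p at some successor in {v, w, y, t}.
        p holds at y, so \Diamond p is true at v.
Satisfying worlds: {v, x, y, z, m}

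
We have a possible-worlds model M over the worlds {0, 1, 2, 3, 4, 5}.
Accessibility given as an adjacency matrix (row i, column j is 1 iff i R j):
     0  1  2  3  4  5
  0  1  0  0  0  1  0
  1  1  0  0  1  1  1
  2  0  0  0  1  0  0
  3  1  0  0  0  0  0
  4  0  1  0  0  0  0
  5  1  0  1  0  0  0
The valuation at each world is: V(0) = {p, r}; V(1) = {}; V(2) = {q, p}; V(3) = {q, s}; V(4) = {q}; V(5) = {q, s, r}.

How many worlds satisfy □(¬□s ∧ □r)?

Let φ = □(¬□s ∧ □r). Evaluate φ at each world:
  0 (successors {0, 4}): φ is false.
  1 (successors {0, 3, 4, 5}): φ is false.
  2 (successors {3}): φ is true.
  3 (successors {0}): φ is false.
  4 (successors {1}): φ is false.
  5 (successors {0, 2}): φ is false.
For instance, at 3:
  At 3: □(¬□s ∧ □r) requires ¬□s ∧ □r at every successor {0}.
    ¬□s ∧ □r fails at 0, so □(¬□s ∧ □r) is false at 3.
      At 0: ¬□s is true, □r is false, so ¬□s ∧ □r is false.
Satisfying worlds: {2}

1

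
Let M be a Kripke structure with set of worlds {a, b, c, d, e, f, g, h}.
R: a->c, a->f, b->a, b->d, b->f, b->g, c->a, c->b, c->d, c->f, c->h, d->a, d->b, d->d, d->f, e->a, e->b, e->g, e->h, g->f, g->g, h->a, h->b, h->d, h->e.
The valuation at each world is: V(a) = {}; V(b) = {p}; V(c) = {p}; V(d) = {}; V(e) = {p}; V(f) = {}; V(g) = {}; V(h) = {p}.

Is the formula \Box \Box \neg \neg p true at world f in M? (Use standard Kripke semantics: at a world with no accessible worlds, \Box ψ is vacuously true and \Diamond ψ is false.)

At f: no accessible worlds, so \Box \Box \neg \neg p holds vacuously.

Yes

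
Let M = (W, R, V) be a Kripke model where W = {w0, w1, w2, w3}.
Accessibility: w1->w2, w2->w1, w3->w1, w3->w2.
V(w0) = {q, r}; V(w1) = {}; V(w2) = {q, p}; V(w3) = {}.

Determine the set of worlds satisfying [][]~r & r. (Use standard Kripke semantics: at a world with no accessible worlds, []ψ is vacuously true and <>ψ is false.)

w0

Let φ = [][]~r & r. Evaluate φ at each world:
  w0 (successors ∅): φ is true.
  w1 (successors {w2}): φ is false.
  w2 (successors {w1}): φ is false.
  w3 (successors {w1, w2}): φ is false.
For instance, at w1:
  At w1: [][]~r is true, r is false, so [][]~r & r is false.
    At w1: [][]~r requires []~r at every successor {w2}.
      At w2: []~r is true.
    So [][]~r is true at w1.
Satisfying worlds: {w0}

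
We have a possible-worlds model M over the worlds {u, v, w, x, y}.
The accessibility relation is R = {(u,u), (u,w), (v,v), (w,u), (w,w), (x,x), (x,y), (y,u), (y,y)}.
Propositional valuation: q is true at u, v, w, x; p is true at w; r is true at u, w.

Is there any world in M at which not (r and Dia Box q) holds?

Yes

Let φ = not (r and Dia Box q). Evaluate φ at each world:
  u (successors {u, w}): φ is false.
  v (successors {v}): φ is true.
  w (successors {u, w}): φ is false.
  x (successors {x, y}): φ is true.
  y (successors {u, y}): φ is true.
Detail at v (witness):
  At v: r and Dia Box q is false, so not (r and Dia Box q) is true.
    At v: r is false, Dia Box q is true, so r and Dia Box q is false.
      At v: Dia Box q requires Box q at some successor in {v}.
        Box q holds at v, so Dia Box q is true at v.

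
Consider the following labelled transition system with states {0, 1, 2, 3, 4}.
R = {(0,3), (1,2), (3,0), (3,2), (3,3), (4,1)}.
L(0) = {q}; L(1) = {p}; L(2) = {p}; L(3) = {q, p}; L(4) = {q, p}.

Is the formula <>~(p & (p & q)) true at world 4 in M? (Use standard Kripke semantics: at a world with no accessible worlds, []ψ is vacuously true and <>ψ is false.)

Recall that <>ψ holds at a world iff ψ holds at some accessible world.
At 4: <>~(p & (p & q)) requires ~(p & (p & q)) at some successor in {1}.
  ~(p & (p & q)) holds at 1, so <>~(p & (p & q)) is true at 4.

Yes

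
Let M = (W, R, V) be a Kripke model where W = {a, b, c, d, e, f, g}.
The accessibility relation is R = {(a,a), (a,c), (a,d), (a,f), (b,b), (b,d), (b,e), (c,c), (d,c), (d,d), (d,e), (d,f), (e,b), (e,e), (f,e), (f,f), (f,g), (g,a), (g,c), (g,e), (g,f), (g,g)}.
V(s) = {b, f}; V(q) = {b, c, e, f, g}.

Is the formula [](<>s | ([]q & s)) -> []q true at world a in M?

Yes

At a: [](<>s | ([]q & s)) is false, []q is false, so [](<>s | ([]q & s)) -> []q is true.
  At a: [](<>s | ([]q & s)) requires <>s | ([]q & s) at every successor {a, c, d, f}.
    <>s | ([]q & s) fails at c, so [](<>s | ([]q & s)) is false at a.
      At c: <>s is false, []q & s is false, so <>s | ([]q & s) is false.
  At a: []q requires q at every successor {a, c, d, f}.
    q fails at a, so []q is false at a.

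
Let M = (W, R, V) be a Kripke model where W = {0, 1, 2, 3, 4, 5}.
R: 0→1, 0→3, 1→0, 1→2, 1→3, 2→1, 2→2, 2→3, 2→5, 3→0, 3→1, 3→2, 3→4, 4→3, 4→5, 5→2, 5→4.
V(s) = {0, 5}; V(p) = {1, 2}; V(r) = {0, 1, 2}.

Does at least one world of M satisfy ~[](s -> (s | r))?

Recall that []ψ holds at a world iff ψ holds at every accessible world, and <>ψ holds iff ψ holds at some accessible world.
Let φ = ~[](s -> (s | r)). Evaluate φ at each world:
  0 (successors {1, 3}): φ is false.
  1 (successors {0, 2, 3}): φ is false.
  2 (successors {1, 2, 3, 5}): φ is false.
  3 (successors {0, 1, 2, 4}): φ is false.
  4 (successors {3, 5}): φ is false.
  5 (successors {2, 4}): φ is false.
For instance, at 0:
  At 0: [](s -> (s | r)) is true, so ~[](s -> (s | r)) is false.
    At 0: [](s -> (s | r)) requires s -> (s | r) at every successor {1, 3}.
      At 1: s -> (s | r) is true.
      At 3: s -> (s | r) is true.
    So [](s -> (s | r)) is true at 0.

No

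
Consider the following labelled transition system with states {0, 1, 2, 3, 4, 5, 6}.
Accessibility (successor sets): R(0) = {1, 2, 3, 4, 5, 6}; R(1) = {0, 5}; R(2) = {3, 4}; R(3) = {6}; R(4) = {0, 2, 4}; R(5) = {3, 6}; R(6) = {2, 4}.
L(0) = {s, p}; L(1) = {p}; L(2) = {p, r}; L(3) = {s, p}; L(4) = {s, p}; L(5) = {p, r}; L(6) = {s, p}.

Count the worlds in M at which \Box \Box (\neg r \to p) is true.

7

Let φ = \Box \Box (\neg r \to p). Evaluate φ at each world:
  0 (successors {1, 2, 3, 4, 5, 6}): φ is true.
  1 (successors {0, 5}): φ is true.
  2 (successors {3, 4}): φ is true.
  3 (successors {6}): φ is true.
  4 (successors {0, 2, 4}): φ is true.
  5 (successors {3, 6}): φ is true.
  6 (successors {2, 4}): φ is true.
For instance, at 6:
  At 6: \Box \Box (\neg r \to p) requires \Box (\neg r \to p) at every successor {2, 4}.
      At 2: \Box (\neg r \to p) requires \neg r \to p at every successor {3, 4}.
        At 3: \neg r \to p is true.
        At 4: \neg r \to p is true.
      So \Box (\neg r \to p) is true at 2.
      At 4: \Box (\neg r \to p) requires \neg r \to p at every successor {0, 2, 4}.
        At 0: \neg r \to p is true.
        At 2: \neg r \to p is true.
        At 4: \neg r \to p is true.
      So \Box (\neg r \to p) is true at 4.
  So \Box \Box (\neg r \to p) is true at 6.
Satisfying worlds: {0, 1, 2, 3, 4, 5, 6}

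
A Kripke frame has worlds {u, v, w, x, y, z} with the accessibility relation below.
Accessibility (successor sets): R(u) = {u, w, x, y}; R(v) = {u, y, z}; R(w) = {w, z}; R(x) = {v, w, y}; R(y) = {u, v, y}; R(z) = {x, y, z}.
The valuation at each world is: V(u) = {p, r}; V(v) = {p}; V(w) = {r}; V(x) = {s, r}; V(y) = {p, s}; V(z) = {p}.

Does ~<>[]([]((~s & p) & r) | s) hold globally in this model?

Yes

Let φ = ~<>[]([]((~s & p) & r) | s). Evaluate φ at each world:
  u (successors {u, w, x, y}): φ is true.
  v (successors {u, y, z}): φ is true.
  w (successors {w, z}): φ is true.
  x (successors {v, w, y}): φ is true.
  y (successors {u, v, y}): φ is true.
  z (successors {x, y, z}): φ is true.
For instance, at u:
  At u: <>[]([]((~s & p) & r) | s) is false, so ~<>[]([]((~s & p) & r) | s) is true.
    At u: <>[]([]((~s & p) & r) | s) requires []([]((~s & p) & r) | s) at some successor in {u, w, x, y}.
      At u: []([]((~s & p) & r) | s) is false.
      At w: []([]((~s & p) & r) | s) is false.
      At x: []([]((~s & p) & r) | s) is false.
      At y: []([]((~s & p) & r) | s) is false.
    So <>[]([]((~s & p) & r) | s) is false at u.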